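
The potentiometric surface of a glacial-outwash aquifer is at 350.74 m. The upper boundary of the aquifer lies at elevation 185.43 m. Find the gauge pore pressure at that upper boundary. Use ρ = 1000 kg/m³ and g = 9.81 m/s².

Pressure head at the aquifer top: ψ = h − z = 350.74 − 185.43 = 165.31 m.
P = ρgψ = 1000 × 9.81 × 165.31 = 1621691 Pa ≈ 1620 kPa.

P ≈ 1620 kPa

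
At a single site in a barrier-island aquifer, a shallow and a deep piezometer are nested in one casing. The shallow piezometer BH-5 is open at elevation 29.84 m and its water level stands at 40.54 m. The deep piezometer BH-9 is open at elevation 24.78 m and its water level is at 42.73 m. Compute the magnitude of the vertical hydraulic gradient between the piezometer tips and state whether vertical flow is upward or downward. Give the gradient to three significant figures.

Total head at BH-5: h = 40.54 m (water level in the standpipe).
Total head at BH-9: h = 42.73 m.
Δh = h(BH-5) − h(BH-9) = 40.54 − 42.73 = -2.19 m.
Vertical separation Δz = 29.84 − 24.78 = 5.06 m.
|i_v| = |Δh| / Δz = 2.19 / 5.06 = 0.433.
Head is higher in the deep piezometer, so vertical flow is upward (discharge condition).

|i_v| ≈ 0.433; vertical flow is upward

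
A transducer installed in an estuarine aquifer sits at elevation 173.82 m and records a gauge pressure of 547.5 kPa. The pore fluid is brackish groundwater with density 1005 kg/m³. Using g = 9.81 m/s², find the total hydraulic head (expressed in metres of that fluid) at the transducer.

h ≈ 229.35 m

ψ = P/(ρg) = 547.5×1000 / (1005 × 9.81) = 55.53 m.
h = z + ψ = 173.82 + 55.53 = 229.35 m.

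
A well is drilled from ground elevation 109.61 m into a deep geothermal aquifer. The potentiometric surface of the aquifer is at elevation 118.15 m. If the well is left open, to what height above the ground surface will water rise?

Water rises to the potentiometric surface, so the rise above ground = 118.15 − 109.61 = 8.54 m.

≈ 8.54 m above ground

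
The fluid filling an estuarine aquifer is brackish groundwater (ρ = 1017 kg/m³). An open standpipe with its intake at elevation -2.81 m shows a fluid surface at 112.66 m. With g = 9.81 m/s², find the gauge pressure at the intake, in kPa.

P ≈ 1150 kPa

Pressure head ψ = h − z = 112.66 − (-2.81) = 115.47 m.
P = ρgψ = 1017 × 9.81 × 115.47 = 1152018 Pa ≈ 1150 kPa.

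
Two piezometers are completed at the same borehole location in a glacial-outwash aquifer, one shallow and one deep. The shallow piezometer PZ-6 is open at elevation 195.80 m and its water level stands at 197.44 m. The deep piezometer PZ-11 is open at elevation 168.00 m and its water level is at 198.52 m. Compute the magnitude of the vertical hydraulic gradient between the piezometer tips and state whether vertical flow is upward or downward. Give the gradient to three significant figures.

|i_v| ≈ 0.0388; vertical flow is upward

Total head at PZ-6: h = 197.44 m (water level in the standpipe).
Total head at PZ-11: h = 198.52 m.
Δh = h(PZ-6) − h(PZ-11) = 197.44 − 198.52 = -1.08 m.
Vertical separation Δz = 195.80 − 168.00 = 27.80 m.
|i_v| = |Δh| / Δz = 1.08 / 27.80 = 0.0388.
Head is higher in the deep piezometer, so vertical flow is upward (discharge condition).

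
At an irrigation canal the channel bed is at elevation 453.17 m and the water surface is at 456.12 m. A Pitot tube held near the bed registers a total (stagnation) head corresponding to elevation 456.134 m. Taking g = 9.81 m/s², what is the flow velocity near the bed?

Near the bed, under hydrostatic conditions, the piezometric head (z + ψ) equals the free-surface elevation, 456.12 m.
Velocity head = total − piezometric = 456.134 − 456.12 = 0.014 m.
v = √(2g·h_v) = √(2 × 9.81 × 0.014) = 0.524 m/s.

v ≈ 0.524 m/s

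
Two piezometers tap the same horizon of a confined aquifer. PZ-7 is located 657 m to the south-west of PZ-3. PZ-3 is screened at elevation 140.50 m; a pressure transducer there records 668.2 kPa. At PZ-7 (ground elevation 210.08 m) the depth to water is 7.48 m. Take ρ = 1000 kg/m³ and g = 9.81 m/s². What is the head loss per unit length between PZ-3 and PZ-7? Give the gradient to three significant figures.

Pressure head at PZ-3: ψ = P/(ρg) = 668.2×1000 / (1000 × 9.81) = 68.11 m.
Total head at PZ-3: h = z + ψ = 140.50 + 68.11 = 208.61 m.
Total head at PZ-7: h = 210.08 − 7.48 = 202.60 m.
Head difference: h(PZ-3) − h(PZ-7) = 208.61 − 202.60 = 6.01 m.
Hydraulic gradient: i = |Δh| / L = 6.01 / 657 = 0.00915.

i ≈ 0.00915 m/m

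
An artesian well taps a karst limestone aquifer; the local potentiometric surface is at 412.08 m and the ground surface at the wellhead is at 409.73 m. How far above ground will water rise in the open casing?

≈ 2.35 m above ground

Water rises to the potentiometric surface, so the rise above ground = 412.08 − 409.73 = 2.35 m.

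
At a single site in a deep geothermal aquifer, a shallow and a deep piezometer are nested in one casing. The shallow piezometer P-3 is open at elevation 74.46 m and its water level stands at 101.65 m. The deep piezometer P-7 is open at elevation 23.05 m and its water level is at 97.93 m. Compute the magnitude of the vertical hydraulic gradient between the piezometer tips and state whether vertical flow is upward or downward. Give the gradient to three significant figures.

Total head at P-3: h = 101.65 m (water level in the standpipe).
Total head at P-7: h = 97.93 m.
Δh = h(P-3) − h(P-7) = 101.65 − 97.93 = 3.72 m.
Vertical separation Δz = 74.46 − 23.05 = 51.41 m.
|i_v| = |Δh| / Δz = 3.72 / 51.41 = 0.0724.
Head is higher in the shallow piezometer, so vertical flow is downward (recharge condition).

|i_v| ≈ 0.0724; vertical flow is downward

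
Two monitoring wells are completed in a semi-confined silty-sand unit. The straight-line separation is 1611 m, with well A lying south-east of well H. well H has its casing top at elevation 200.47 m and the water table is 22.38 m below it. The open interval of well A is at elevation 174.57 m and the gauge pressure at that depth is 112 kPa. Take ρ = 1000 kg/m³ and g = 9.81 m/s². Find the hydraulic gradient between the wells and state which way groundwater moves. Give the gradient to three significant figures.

i ≈ 0.00490; groundwater flows toward the north-west

Total head at well H: h = 200.47 − 22.38 = 178.09 m.
Pressure head at well A: ψ = P/(ρg) = 112×1000 / (1000 × 9.81) = 11.42 m.
Total head at well A: h = z + ψ = 174.57 + 11.42 = 185.99 m.
Head difference: h(well H) − h(well A) = 178.09 − 185.99 = -7.90 m.
Hydraulic gradient: i = |Δh| / L = 7.90 / 1611 = 0.00490.
Flow is from higher to lower head: from well A toward well H, i.e. toward the north-west.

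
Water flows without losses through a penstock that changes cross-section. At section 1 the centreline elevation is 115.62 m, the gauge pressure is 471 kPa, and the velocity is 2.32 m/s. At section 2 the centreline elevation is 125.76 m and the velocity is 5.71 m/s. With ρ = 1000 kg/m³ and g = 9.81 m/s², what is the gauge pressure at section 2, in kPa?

Pressure head at 1: ψ₁ = P₁/(ρg) = 471×1000 / (1000 × 9.81) = 48.01 m.
Velocity heads: v₁²/2g = 2.32²/19.62 = 0.274 m; v₂²/2g = 5.71²/19.62 = 1.662 m.
Total head H = z₁ + ψ₁ + v₁²/2g = 115.62 + 48.01 + 0.274 = 163.90 m.
ψ₂ = H − z₂ − v₂²/2g = 163.90 − 125.76 − 1.662 = 36.48 m.
P₂ = ρgψ₂ = 1000 × 9.81 × 36.48 ≈ 358 kPa.

P₂ ≈ 358 kPa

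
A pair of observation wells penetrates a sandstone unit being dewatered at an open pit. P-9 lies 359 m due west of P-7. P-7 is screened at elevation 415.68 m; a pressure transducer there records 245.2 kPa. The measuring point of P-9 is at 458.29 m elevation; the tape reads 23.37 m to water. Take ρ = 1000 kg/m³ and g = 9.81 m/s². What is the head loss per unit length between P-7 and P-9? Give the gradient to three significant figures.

i ≈ 0.0160 m/m

Pressure head at P-7: ψ = P/(ρg) = 245.2×1000 / (1000 × 9.81) = 24.99 m.
Total head at P-7: h = z + ψ = 415.68 + 24.99 = 440.67 m.
Total head at P-9: h = 458.29 − 23.37 = 434.92 m.
Head difference: h(P-7) − h(P-9) = 440.67 − 434.92 = 5.75 m.
Hydraulic gradient: i = |Δh| / L = 5.75 / 359 = 0.0160.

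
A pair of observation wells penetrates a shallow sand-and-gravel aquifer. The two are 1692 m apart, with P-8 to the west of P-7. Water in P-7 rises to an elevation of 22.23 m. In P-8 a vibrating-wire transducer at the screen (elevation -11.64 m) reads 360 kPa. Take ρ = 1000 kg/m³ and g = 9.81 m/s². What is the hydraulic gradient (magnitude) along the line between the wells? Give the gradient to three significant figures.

Total head at P-7: h = 22.23 m (water level in the piezometer is the total head).
Pressure head at P-8: ψ = P/(ρg) = 360×1000 / (1000 × 9.81) = 36.70 m.
Total head at P-8: h = z + ψ = -11.64 + 36.70 = 25.06 m.
Head difference: h(P-7) − h(P-8) = 22.23 − 25.06 = -2.83 m.
Hydraulic gradient: i = |Δh| / L = 2.83 / 1692 = 0.00167.

i ≈ 0.00167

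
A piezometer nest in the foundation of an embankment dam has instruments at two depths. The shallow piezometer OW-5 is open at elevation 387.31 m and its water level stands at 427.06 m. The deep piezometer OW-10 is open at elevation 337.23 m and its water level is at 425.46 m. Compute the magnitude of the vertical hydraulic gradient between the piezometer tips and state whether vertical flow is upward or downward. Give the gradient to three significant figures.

|i_v| ≈ 0.0319; vertical flow is downward

Total head at OW-5: h = 427.06 m (water level in the standpipe).
Total head at OW-10: h = 425.46 m.
Δh = h(OW-5) − h(OW-10) = 427.06 − 425.46 = 1.60 m.
Vertical separation Δz = 387.31 − 337.23 = 50.08 m.
|i_v| = |Δh| / Δz = 1.60 / 50.08 = 0.0319.
Head is higher in the shallow piezometer, so vertical flow is downward (recharge condition).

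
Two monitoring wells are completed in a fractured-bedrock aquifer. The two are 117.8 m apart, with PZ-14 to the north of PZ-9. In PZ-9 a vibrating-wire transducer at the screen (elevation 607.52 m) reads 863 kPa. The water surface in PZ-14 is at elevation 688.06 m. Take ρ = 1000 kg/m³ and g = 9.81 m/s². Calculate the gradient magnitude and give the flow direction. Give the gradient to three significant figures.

Pressure head at PZ-9: ψ = P/(ρg) = 863×1000 / (1000 × 9.81) = 87.97 m.
Total head at PZ-9: h = z + ψ = 607.52 + 87.97 = 695.49 m.
Total head at PZ-14: h = 688.06 m (water level in the piezometer is the total head).
Head difference: h(PZ-9) − h(PZ-14) = 695.49 − 688.06 = 7.43 m.
Hydraulic gradient: i = |Δh| / L = 7.43 / 117.8 = 0.0631.
Flow is from higher to lower head: from PZ-9 toward PZ-14, i.e. toward the north.

i ≈ 0.0631; groundwater flows toward the north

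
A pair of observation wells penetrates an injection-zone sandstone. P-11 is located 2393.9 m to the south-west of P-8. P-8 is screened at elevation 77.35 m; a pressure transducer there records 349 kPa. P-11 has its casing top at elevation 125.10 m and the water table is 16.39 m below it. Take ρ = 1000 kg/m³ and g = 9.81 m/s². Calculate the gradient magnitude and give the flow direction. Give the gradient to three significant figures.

i ≈ 0.00176; groundwater flows toward the south-west

Pressure head at P-8: ψ = P/(ρg) = 349×1000 / (1000 × 9.81) = 35.58 m.
Total head at P-8: h = z + ψ = 77.35 + 35.58 = 112.93 m.
Total head at P-11: h = 125.10 − 16.39 = 108.71 m.
Head difference: h(P-8) − h(P-11) = 112.93 − 108.71 = 4.22 m.
Hydraulic gradient: i = |Δh| / L = 4.22 / 2393.9 = 0.00176.
Flow is from higher to lower head: from P-8 toward P-11, i.e. toward the south-west.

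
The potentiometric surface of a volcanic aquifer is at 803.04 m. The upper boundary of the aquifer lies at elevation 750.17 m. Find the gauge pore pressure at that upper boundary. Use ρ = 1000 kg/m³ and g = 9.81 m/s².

P ≈ 519 kPa

Pressure head at the aquifer top: ψ = h − z = 803.04 − 750.17 = 52.87 m.
P = ρgψ = 1000 × 9.81 × 52.87 = 518655 Pa ≈ 519 kPa.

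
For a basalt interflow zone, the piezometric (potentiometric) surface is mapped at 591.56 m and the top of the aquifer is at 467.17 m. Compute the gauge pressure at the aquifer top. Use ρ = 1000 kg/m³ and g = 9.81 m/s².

P ≈ 1220 kPa

Pressure head at the aquifer top: ψ = h − z = 591.56 − 467.17 = 124.39 m.
P = ρgψ = 1000 × 9.81 × 124.39 = 1220266 Pa ≈ 1220 kPa.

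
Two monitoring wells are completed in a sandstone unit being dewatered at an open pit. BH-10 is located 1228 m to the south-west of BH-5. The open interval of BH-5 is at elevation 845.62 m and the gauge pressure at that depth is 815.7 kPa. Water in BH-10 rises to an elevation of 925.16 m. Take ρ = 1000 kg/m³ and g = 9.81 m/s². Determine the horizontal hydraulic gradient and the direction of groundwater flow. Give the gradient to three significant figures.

i ≈ 0.00294; groundwater flows toward the south-west

Pressure head at BH-5: ψ = P/(ρg) = 815.7×1000 / (1000 × 9.81) = 83.15 m.
Total head at BH-5: h = z + ψ = 845.62 + 83.15 = 928.77 m.
Total head at BH-10: h = 925.16 m (water level in the piezometer is the total head).
Head difference: h(BH-5) − h(BH-10) = 928.77 − 925.16 = 3.61 m.
Hydraulic gradient: i = |Δh| / L = 3.61 / 1228 = 0.00294.
Flow is from higher to lower head: from BH-5 toward BH-10, i.e. toward the south-west.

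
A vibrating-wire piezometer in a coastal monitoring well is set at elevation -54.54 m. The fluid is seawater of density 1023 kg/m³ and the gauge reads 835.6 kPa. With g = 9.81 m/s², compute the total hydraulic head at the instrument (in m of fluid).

ψ = P/(ρg) = 835.6×1000 / (1023 × 9.81) = 83.26 m.
h = z + ψ = -54.54 + 83.26 = 28.72 m.

h ≈ 28.72 m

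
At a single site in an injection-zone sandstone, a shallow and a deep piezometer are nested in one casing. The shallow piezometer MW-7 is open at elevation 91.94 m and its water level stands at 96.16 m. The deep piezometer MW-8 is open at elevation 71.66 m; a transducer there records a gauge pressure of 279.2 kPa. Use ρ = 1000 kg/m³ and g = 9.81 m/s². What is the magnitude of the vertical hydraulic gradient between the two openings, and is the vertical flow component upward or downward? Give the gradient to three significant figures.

|i_v| ≈ 0.195; vertical flow is upward

Total head at MW-7: h = 96.16 m (water level in the standpipe).
Pressure head at MW-8: ψ = P/(ρg) = 279.2×1000 / (1000 × 9.81) = 28.46 m.
Total head at MW-8: h = z + ψ = 71.66 + 28.46 = 100.12 m.
Δh = h(MW-7) − h(MW-8) = 96.16 − 100.12 = -3.96 m.
Vertical separation Δz = 91.94 − 71.66 = 20.28 m.
|i_v| = |Δh| / Δz = 3.96 / 20.28 = 0.195.
Head is higher in the deep piezometer, so vertical flow is upward (discharge condition).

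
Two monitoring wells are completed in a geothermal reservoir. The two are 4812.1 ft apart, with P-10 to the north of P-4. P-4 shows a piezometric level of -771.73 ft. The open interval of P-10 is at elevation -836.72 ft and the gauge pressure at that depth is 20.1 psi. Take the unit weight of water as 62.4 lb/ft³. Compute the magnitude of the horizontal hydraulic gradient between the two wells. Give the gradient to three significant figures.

i ≈ 0.00387

Total head at P-4: h = -771.73 ft (water level in the piezometer is the total head).
Pressure head at P-10: ψ = 144·P/γ = 144 × 20.1 / 62.4 = 46.38 ft.
Total head at P-10: h = z + ψ = -836.72 + 46.38 = -790.34 ft.
Head difference: h(P-4) − h(P-10) = -771.73 − (-790.34) = 18.61 ft.
Hydraulic gradient: i = |Δh| / L = 18.61 / 4812.1 = 0.00387.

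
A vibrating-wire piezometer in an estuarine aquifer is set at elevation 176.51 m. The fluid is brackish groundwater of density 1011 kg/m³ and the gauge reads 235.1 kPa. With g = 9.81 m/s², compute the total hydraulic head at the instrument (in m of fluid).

ψ = P/(ρg) = 235.1×1000 / (1011 × 9.81) = 23.70 m.
h = z + ψ = 176.51 + 23.70 = 200.21 m.

h ≈ 200.21 m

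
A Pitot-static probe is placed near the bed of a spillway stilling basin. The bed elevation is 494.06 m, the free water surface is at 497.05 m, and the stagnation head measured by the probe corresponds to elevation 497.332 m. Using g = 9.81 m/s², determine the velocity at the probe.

v ≈ 2.35 m/s

Near the bed, under hydrostatic conditions, the piezometric head (z + ψ) equals the free-surface elevation, 497.05 m.
Velocity head = total − piezometric = 497.332 − 497.05 = 0.282 m.
v = √(2g·h_v) = √(2 × 9.81 × 0.282) = 2.35 m/s.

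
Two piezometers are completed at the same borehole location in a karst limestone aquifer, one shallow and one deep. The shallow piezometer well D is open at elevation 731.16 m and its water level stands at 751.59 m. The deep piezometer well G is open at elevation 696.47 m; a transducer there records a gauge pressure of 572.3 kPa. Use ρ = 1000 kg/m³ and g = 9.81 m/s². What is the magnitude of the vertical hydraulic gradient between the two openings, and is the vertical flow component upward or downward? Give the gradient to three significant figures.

|i_v| ≈ 0.0928; vertical flow is upward

Total head at well D: h = 751.59 m (water level in the standpipe).
Pressure head at well G: ψ = P/(ρg) = 572.3×1000 / (1000 × 9.81) = 58.34 m.
Total head at well G: h = z + ψ = 696.47 + 58.34 = 754.81 m.
Δh = h(well D) − h(well G) = 751.59 − 754.81 = -3.22 m.
Vertical separation Δz = 731.16 − 696.47 = 34.69 m.
|i_v| = |Δh| / Δz = 3.22 / 34.69 = 0.0928.
Head is higher in the deep piezometer, so vertical flow is upward (discharge condition).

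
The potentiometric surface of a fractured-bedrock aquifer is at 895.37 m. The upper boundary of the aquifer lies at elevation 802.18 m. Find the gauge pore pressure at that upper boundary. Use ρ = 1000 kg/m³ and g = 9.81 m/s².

P ≈ 914 kPa

Pressure head at the aquifer top: ψ = h − z = 895.37 − 802.18 = 93.19 m.
P = ρgψ = 1000 × 9.81 × 93.19 = 914194 Pa ≈ 914 kPa.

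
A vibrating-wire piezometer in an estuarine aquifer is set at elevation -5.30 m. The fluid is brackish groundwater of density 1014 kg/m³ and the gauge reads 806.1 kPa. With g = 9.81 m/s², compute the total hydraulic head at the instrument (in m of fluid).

ψ = P/(ρg) = 806.1×1000 / (1014 × 9.81) = 81.04 m.
h = z + ψ = -5.30 + 81.04 = 75.74 m.

h ≈ 75.74 m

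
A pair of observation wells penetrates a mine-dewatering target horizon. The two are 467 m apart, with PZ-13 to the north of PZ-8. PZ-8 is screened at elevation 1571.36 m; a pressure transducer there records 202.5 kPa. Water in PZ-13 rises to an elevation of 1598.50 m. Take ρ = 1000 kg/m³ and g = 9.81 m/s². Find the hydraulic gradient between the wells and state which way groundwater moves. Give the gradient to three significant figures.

i ≈ 0.0139; groundwater flows toward the south

Pressure head at PZ-8: ψ = P/(ρg) = 202.5×1000 / (1000 × 9.81) = 20.64 m.
Total head at PZ-8: h = z + ψ = 1571.36 + 20.64 = 1592.00 m.
Total head at PZ-13: h = 1598.50 m (water level in the piezometer is the total head).
Head difference: h(PZ-8) − h(PZ-13) = 1592.00 − 1598.50 = -6.50 m.
Hydraulic gradient: i = |Δh| / L = 6.50 / 467 = 0.0139.
Flow is from higher to lower head: from PZ-13 toward PZ-8, i.e. toward the south.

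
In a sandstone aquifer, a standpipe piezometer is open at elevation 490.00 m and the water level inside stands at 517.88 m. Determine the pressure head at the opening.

Total head h = 517.88 m (the water-surface elevation in the piezometer).
Pressure head ψ = h − z = 517.88 − 490.00 = 27.88 m.

ψ ≈ 27.88 m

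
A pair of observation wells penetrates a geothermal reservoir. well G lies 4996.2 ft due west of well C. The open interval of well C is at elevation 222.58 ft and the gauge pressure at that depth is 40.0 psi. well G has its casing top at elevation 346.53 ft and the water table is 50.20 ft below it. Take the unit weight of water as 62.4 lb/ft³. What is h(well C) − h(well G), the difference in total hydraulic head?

Δh ≈ 18.56 ft

Pressure head at well C: ψ = 144·P/γ = 144 × 40.0 / 62.4 = 92.31 ft.
Total head at well C: h = z + ψ = 222.58 + 92.31 = 314.89 ft.
Total head at well G: h = 346.53 − 50.20 = 296.33 ft.
Head difference: h(well C) − h(well G) = 314.89 − 296.33 = 18.56 ft.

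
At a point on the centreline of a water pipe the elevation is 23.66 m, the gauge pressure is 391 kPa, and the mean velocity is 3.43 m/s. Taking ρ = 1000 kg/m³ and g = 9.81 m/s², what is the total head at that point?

Pressure head ψ = P/(ρg) = 391×1000 / (1000 × 9.81) = 39.86 m.
Velocity head = v²/(2g) = 3.43² / (2 × 9.81) = 0.600 m.
h = z + ψ + v²/(2g) = 23.66 + 39.86 + 0.600 = 64.12 m.

h ≈ 64.12 m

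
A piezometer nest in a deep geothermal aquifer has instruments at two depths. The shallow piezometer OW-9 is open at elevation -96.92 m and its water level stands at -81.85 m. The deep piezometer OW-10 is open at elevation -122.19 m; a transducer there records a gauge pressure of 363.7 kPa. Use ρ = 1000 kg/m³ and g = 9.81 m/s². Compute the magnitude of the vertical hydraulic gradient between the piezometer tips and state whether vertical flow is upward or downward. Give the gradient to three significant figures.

|i_v| ≈ 0.129; vertical flow is downward

Total head at OW-9: h = -81.85 m (water level in the standpipe).
Pressure head at OW-10: ψ = P/(ρg) = 363.7×1000 / (1000 × 9.81) = 37.07 m.
Total head at OW-10: h = z + ψ = -122.19 + 37.07 = -85.12 m.
Δh = h(OW-9) − h(OW-10) = -81.85 − (-85.12) = 3.27 m.
Vertical separation Δz = -96.92 − (-122.19) = 25.27 m.
|i_v| = |Δh| / Δz = 3.27 / 25.27 = 0.129.
Head is higher in the shallow piezometer, so vertical flow is downward (recharge condition).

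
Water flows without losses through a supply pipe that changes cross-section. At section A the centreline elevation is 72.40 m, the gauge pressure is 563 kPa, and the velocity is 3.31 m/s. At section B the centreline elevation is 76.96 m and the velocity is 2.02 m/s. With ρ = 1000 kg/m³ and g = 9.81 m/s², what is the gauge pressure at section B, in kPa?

Pressure head at A: ψ₁ = P₁/(ρg) = 563×1000 / (1000 × 9.81) = 57.39 m.
Velocity heads: v₁²/2g = 3.31²/19.62 = 0.558 m; v₂²/2g = 2.02²/19.62 = 0.208 m.
Total head H = z₁ + ψ₁ + v₁²/2g = 72.40 + 57.39 + 0.558 = 130.35 m.
ψ₂ = H − z₂ − v₂²/2g = 130.35 − 76.96 − 0.208 = 53.18 m.
P₂ = ρgψ₂ = 1000 × 9.81 × 53.18 ≈ 522 kPa.

P₂ ≈ 522 kPa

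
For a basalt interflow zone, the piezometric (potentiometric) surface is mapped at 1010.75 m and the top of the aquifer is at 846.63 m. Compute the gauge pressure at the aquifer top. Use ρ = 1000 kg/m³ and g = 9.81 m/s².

P ≈ 1610 kPa

Pressure head at the aquifer top: ψ = h − z = 1010.75 − 846.63 = 164.12 m.
P = ρgψ = 1000 × 9.81 × 164.12 = 1610017 Pa ≈ 1610 kPa.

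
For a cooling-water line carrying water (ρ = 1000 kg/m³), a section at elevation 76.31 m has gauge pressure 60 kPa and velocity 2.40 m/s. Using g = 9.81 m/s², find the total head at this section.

Pressure head ψ = P/(ρg) = 60×1000 / (1000 × 9.81) = 6.12 m.
Velocity head = v²/(2g) = 2.40² / (2 × 9.81) = 0.294 m.
h = z + ψ + v²/(2g) = 76.31 + 6.12 + 0.294 = 82.72 m.

h ≈ 82.72 m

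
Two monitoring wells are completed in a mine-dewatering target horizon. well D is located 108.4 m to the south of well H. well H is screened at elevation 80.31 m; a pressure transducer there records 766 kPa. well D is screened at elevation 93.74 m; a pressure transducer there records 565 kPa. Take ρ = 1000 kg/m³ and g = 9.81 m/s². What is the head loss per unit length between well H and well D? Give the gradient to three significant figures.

i ≈ 0.0651 m/m

Pressure head at well H: ψ = P/(ρg) = 766×1000 / (1000 × 9.81) = 78.08 m.
Total head at well H: h = z + ψ = 80.31 + 78.08 = 158.39 m.
Pressure head at well D: ψ = P/(ρg) = 565×1000 / (1000 × 9.81) = 57.59 m.
Total head at well D: h = z + ψ = 93.74 + 57.59 = 151.33 m.
Head difference: h(well H) − h(well D) = 158.39 − 151.33 = 7.06 m.
Hydraulic gradient: i = |Δh| / L = 7.06 / 108.4 = 0.0651.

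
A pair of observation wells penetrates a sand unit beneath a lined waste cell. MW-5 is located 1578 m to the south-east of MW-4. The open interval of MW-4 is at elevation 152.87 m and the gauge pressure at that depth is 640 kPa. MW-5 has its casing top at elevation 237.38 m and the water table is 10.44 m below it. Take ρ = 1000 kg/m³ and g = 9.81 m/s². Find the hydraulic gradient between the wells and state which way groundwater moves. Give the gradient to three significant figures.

Pressure head at MW-4: ψ = P/(ρg) = 640×1000 / (1000 × 9.81) = 65.24 m.
Total head at MW-4: h = z + ψ = 152.87 + 65.24 = 218.11 m.
Total head at MW-5: h = 237.38 − 10.44 = 226.94 m.
Head difference: h(MW-4) − h(MW-5) = 218.11 − 226.94 = -8.83 m.
Hydraulic gradient: i = |Δh| / L = 8.83 / 1578 = 0.00560.
Flow is from higher to lower head: from MW-5 toward MW-4, i.e. toward the north-west.

i ≈ 0.00560; groundwater flows toward the north-west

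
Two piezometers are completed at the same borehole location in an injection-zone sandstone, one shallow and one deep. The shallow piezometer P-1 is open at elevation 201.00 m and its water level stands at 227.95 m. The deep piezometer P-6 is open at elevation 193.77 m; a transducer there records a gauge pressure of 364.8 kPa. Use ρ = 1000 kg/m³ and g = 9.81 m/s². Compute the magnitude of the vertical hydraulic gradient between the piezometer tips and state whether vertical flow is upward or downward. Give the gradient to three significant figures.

|i_v| ≈ 0.416; vertical flow is upward

Total head at P-1: h = 227.95 m (water level in the standpipe).
Pressure head at P-6: ψ = P/(ρg) = 364.8×1000 / (1000 × 9.81) = 37.19 m.
Total head at P-6: h = z + ψ = 193.77 + 37.19 = 230.96 m.
Δh = h(P-1) − h(P-6) = 227.95 − 230.96 = -3.01 m.
Vertical separation Δz = 201.00 − 193.77 = 7.23 m.
|i_v| = |Δh| / Δz = 3.01 / 7.23 = 0.416.
Head is higher in the deep piezometer, so vertical flow is upward (discharge condition).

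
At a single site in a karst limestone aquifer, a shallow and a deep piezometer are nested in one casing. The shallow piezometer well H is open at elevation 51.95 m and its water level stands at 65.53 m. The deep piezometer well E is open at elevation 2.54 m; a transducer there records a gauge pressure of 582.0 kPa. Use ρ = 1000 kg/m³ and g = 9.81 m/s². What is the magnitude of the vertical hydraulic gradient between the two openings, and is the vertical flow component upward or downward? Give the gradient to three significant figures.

Total head at well H: h = 65.53 m (water level in the standpipe).
Pressure head at well E: ψ = P/(ρg) = 582.0×1000 / (1000 × 9.81) = 59.33 m.
Total head at well E: h = z + ψ = 2.54 + 59.33 = 61.87 m.
Δh = h(well H) − h(well E) = 65.53 − 61.87 = 3.66 m.
Vertical separation Δz = 51.95 − 2.54 = 49.41 m.
|i_v| = |Δh| / Δz = 3.66 / 49.41 = 0.0741.
Head is higher in the shallow piezometer, so vertical flow is downward (recharge condition).

|i_v| ≈ 0.0741; vertical flow is downward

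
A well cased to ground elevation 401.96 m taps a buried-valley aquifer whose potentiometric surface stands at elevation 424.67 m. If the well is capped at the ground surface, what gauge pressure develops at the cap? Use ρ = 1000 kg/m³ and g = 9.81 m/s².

P ≈ 223 kPa

Head above the cap: Δh = 424.67 − 401.96 = 22.71 m.
P = ρgΔh = 1000 × 9.81 × 22.71 = 222785 Pa ≈ 223 kPa.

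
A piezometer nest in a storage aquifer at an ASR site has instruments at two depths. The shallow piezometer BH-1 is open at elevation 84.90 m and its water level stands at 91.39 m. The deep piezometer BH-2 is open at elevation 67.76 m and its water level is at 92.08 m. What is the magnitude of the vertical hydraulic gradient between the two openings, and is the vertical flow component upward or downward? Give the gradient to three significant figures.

Total head at BH-1: h = 91.39 m (water level in the standpipe).
Total head at BH-2: h = 92.08 m.
Δh = h(BH-1) − h(BH-2) = 91.39 − 92.08 = -0.69 m.
Vertical separation Δz = 84.90 − 67.76 = 17.14 m.
|i_v| = |Δh| / Δz = 0.69 / 17.14 = 0.0403.
Head is higher in the deep piezometer, so vertical flow is upward (discharge condition).

|i_v| ≈ 0.0403; vertical flow is upward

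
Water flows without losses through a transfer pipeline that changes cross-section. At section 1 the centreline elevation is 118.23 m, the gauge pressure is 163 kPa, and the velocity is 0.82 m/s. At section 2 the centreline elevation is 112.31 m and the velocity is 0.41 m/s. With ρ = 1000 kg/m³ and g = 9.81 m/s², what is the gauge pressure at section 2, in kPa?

Pressure head at 1: ψ₁ = P₁/(ρg) = 163×1000 / (1000 × 9.81) = 16.62 m.
Velocity heads: v₁²/2g = 0.82²/19.62 = 0.034 m; v₂²/2g = 0.41²/19.62 = 0.009 m.
Total head H = z₁ + ψ₁ + v₁²/2g = 118.23 + 16.62 + 0.034 = 134.88 m.
ψ₂ = H − z₂ − v₂²/2g = 134.88 − 112.31 − 0.009 = 22.56 m.
P₂ = ρgψ₂ = 1000 × 9.81 × 22.56 ≈ 221 kPa.

P₂ ≈ 221 kPa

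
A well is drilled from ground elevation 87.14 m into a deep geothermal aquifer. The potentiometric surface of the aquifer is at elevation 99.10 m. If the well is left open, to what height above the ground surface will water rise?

≈ 11.96 m above ground

Water rises to the potentiometric surface, so the rise above ground = 99.10 − 87.14 = 11.96 m.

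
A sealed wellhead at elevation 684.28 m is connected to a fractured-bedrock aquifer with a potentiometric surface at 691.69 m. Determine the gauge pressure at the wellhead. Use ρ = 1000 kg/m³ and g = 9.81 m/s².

Head above the cap: Δh = 691.69 − 684.28 = 7.41 m.
P = ρgΔh = 1000 × 9.81 × 7.41 = 72692 Pa ≈ 72.7 kPa.

P ≈ 72.7 kPa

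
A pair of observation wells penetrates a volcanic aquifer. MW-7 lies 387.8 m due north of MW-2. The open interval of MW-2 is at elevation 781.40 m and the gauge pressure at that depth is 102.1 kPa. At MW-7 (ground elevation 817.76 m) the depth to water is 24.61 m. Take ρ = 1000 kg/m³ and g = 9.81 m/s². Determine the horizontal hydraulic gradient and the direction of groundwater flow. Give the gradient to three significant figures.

Pressure head at MW-2: ψ = P/(ρg) = 102.1×1000 / (1000 × 9.81) = 10.41 m.
Total head at MW-2: h = z + ψ = 781.40 + 10.41 = 791.81 m.
Total head at MW-7: h = 817.76 − 24.61 = 793.15 m.
Head difference: h(MW-2) − h(MW-7) = 791.81 − 793.15 = -1.34 m.
Hydraulic gradient: i = |Δh| / L = 1.34 / 387.8 = 0.00346.
Flow is from higher to lower head: from MW-7 toward MW-2, i.e. toward the south.

i ≈ 0.00346; groundwater flows toward the south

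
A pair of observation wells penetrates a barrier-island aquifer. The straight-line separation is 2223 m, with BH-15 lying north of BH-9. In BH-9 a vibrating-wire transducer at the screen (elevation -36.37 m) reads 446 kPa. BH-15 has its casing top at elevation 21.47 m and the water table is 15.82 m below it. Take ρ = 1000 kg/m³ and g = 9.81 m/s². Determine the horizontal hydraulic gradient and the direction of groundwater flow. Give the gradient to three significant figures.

Pressure head at BH-9: ψ = P/(ρg) = 446×1000 / (1000 × 9.81) = 45.46 m.
Total head at BH-9: h = z + ψ = -36.37 + 45.46 = 9.09 m.
Total head at BH-15: h = 21.47 − 15.82 = 5.65 m.
Head difference: h(BH-9) − h(BH-15) = 9.09 − 5.65 = 3.44 m.
Hydraulic gradient: i = |Δh| / L = 3.44 / 2223 = 0.00155.
Flow is from higher to lower head: from BH-9 toward BH-15, i.e. toward the north.

i ≈ 0.00155; groundwater flows toward the north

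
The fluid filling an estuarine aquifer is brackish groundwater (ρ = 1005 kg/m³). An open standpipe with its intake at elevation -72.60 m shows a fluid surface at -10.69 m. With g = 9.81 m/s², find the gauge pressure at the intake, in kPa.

Pressure head ψ = h − z = -10.69 − (-72.60) = 61.91 m.
P = ρgψ = 1005 × 9.81 × 61.91 = 610374 Pa ≈ 610 kPa.

P ≈ 610 kPa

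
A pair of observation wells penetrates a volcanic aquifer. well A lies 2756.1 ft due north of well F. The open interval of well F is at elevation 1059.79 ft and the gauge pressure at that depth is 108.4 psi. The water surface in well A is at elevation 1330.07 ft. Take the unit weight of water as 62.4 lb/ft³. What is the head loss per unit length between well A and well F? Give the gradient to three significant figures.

Pressure head at well F: ψ = 144·P/γ = 144 × 108.4 / 62.4 = 250.15 ft.
Total head at well F: h = z + ψ = 1059.79 + 250.15 = 1309.94 ft.
Total head at well A: h = 1330.07 ft (water level in the piezometer is the total head).
Head difference: h(well F) − h(well A) = 1309.94 − 1330.07 = -20.13 ft.
Hydraulic gradient: i = |Δh| / L = 20.13 / 2756.1 = 0.00730.

i ≈ 0.00730 ft/ft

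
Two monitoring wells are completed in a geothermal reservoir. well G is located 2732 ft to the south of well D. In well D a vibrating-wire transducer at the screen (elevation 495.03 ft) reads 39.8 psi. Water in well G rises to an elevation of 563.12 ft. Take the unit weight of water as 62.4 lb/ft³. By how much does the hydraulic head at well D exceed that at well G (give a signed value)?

Δh ≈ 23.76 ft

Pressure head at well D: ψ = 144·P/γ = 144 × 39.8 / 62.4 = 91.85 ft.
Total head at well D: h = z + ψ = 495.03 + 91.85 = 586.88 ft.
Total head at well G: h = 563.12 ft (water level in the piezometer is the total head).
Head difference: h(well D) − h(well G) = 586.88 − 563.12 = 23.76 ft.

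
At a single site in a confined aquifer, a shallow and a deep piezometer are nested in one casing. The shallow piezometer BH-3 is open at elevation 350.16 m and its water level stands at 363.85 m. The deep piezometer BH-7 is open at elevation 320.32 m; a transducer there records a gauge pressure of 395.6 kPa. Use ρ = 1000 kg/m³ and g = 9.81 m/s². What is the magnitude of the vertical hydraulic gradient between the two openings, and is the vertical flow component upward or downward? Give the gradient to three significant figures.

Total head at BH-3: h = 363.85 m (water level in the standpipe).
Pressure head at BH-7: ψ = P/(ρg) = 395.6×1000 / (1000 × 9.81) = 40.33 m.
Total head at BH-7: h = z + ψ = 320.32 + 40.33 = 360.65 m.
Δh = h(BH-3) − h(BH-7) = 363.85 − 360.65 = 3.20 m.
Vertical separation Δz = 350.16 − 320.32 = 29.84 m.
|i_v| = |Δh| / Δz = 3.20 / 29.84 = 0.107.
Head is higher in the shallow piezometer, so vertical flow is downward (recharge condition).

|i_v| ≈ 0.107; vertical flow is downward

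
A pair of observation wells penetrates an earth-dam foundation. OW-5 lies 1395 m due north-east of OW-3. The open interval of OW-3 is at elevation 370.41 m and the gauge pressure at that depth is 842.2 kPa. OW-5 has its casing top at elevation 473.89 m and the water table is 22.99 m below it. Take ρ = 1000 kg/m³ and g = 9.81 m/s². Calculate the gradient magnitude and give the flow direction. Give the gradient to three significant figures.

Pressure head at OW-3: ψ = P/(ρg) = 842.2×1000 / (1000 × 9.81) = 85.85 m.
Total head at OW-3: h = z + ψ = 370.41 + 85.85 = 456.26 m.
Total head at OW-5: h = 473.89 − 22.99 = 450.90 m.
Head difference: h(OW-3) − h(OW-5) = 456.26 − 450.90 = 5.36 m.
Hydraulic gradient: i = |Δh| / L = 5.36 / 1395 = 0.00384.
Flow is from higher to lower head: from OW-3 toward OW-5, i.e. toward the north-east.

i ≈ 0.00384; groundwater flows toward the north-east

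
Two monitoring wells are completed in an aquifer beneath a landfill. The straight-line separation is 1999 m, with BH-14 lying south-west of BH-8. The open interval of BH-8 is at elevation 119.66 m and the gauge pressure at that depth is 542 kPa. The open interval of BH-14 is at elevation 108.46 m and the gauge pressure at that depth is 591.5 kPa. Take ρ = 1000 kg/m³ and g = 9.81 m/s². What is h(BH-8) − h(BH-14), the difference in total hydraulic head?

Δh ≈ 6.15 m

Pressure head at BH-8: ψ = P/(ρg) = 542×1000 / (1000 × 9.81) = 55.25 m.
Total head at BH-8: h = z + ψ = 119.66 + 55.25 = 174.91 m.
Pressure head at BH-14: ψ = P/(ρg) = 591.5×1000 / (1000 × 9.81) = 60.30 m.
Total head at BH-14: h = z + ψ = 108.46 + 60.30 = 168.76 m.
Head difference: h(BH-8) − h(BH-14) = 174.91 − 168.76 = 6.15 m.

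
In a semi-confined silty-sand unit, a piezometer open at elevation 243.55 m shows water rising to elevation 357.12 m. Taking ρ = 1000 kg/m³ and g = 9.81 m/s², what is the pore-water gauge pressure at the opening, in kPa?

Pressure head ψ = h − z = 357.12 − 243.55 = 113.57 m.
P = ρgψ = 1000 × 9.81 × 113.57 = 1114122 Pa ≈ 1110 kPa.

P ≈ 1110 kPa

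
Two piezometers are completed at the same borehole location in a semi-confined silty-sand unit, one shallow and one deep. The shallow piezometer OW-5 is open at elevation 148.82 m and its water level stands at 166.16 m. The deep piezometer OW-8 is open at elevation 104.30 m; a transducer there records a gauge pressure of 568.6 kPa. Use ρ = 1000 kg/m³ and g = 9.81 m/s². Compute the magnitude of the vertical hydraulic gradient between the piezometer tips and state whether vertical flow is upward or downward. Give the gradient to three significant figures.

Total head at OW-5: h = 166.16 m (water level in the standpipe).
Pressure head at OW-8: ψ = P/(ρg) = 568.6×1000 / (1000 × 9.81) = 57.96 m.
Total head at OW-8: h = z + ψ = 104.30 + 57.96 = 162.26 m.
Δh = h(OW-5) − h(OW-8) = 166.16 − 162.26 = 3.90 m.
Vertical separation Δz = 148.82 − 104.30 = 44.52 m.
|i_v| = |Δh| / Δz = 3.90 / 44.52 = 0.0876.
Head is higher in the shallow piezometer, so vertical flow is downward (recharge condition).

|i_v| ≈ 0.0876; vertical flow is downward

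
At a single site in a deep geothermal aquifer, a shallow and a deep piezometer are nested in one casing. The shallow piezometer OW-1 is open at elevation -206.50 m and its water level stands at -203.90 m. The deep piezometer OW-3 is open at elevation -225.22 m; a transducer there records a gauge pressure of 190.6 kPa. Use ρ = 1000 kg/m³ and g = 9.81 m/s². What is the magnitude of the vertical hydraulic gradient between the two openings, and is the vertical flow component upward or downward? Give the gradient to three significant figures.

Total head at OW-1: h = -203.90 m (water level in the standpipe).
Pressure head at OW-3: ψ = P/(ρg) = 190.6×1000 / (1000 × 9.81) = 19.43 m.
Total head at OW-3: h = z + ψ = -225.22 + 19.43 = -205.79 m.
Δh = h(OW-1) − h(OW-3) = -203.90 − (-205.79) = 1.89 m.
Vertical separation Δz = -206.50 − (-225.22) = 18.72 m.
|i_v| = |Δh| / Δz = 1.89 / 18.72 = 0.101.
Head is higher in the shallow piezometer, so vertical flow is downward (recharge condition).

|i_v| ≈ 0.101; vertical flow is downward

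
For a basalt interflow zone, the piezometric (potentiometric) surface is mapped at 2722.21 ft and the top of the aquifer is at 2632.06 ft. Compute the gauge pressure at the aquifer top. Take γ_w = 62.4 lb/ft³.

Pressure head at the aquifer top: ψ = h − z = 2722.21 − 2632.06 = 90.15 ft.
P = γψ/144 = 62.4 × 90.15 / 144 = 39.1 psi.

P ≈ 39.1 psi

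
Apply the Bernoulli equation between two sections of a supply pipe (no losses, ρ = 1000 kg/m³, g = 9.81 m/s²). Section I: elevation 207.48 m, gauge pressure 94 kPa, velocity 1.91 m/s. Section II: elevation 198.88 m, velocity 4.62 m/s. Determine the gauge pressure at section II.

Pressure head at I: ψ₁ = P₁/(ρg) = 94×1000 / (1000 × 9.81) = 9.58 m.
Velocity heads: v₁²/2g = 1.91²/19.62 = 0.186 m; v₂²/2g = 4.62²/19.62 = 1.088 m.
Total head H = z₁ + ψ₁ + v₁²/2g = 207.48 + 9.58 + 0.186 = 217.25 m.
ψ₂ = H − z₂ − v₂²/2g = 217.25 − 198.88 − 1.088 = 17.28 m.
P₂ = ρgψ₂ = 1000 × 9.81 × 17.28 ≈ 170 kPa.

P₂ ≈ 170 kPa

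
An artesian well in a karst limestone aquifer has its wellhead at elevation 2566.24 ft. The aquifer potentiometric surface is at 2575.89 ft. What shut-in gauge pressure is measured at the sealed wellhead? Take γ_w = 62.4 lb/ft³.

Head above the cap: Δh = 2575.89 − 2566.24 = 9.65 ft.
P = γΔh/144 = 62.4 × 9.65 / 144 = 4.18 psi.

P ≈ 4.18 psi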